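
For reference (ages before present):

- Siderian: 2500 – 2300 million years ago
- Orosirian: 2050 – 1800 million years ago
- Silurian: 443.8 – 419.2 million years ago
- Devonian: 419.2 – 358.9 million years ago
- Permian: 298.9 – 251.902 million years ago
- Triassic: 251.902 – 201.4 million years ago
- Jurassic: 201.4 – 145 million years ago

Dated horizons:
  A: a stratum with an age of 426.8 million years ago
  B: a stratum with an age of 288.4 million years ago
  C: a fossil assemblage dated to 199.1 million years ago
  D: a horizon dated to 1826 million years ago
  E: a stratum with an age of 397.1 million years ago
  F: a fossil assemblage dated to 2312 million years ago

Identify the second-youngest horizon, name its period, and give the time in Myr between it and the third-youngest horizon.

Sorted youngest-first by Ma: C (199.1), B (288.4), E (397.1), A (426.8), D (1826), F (2312).
The second youngest is B at 288.4 Ma, which lies in 298.9–251.902 Ma: the Permian.
The third youngest is E at 397.1 Ma; separation = |288.4 − 397.1| = 108.7 Myr.

B, in the Permian; 108.7 million years to E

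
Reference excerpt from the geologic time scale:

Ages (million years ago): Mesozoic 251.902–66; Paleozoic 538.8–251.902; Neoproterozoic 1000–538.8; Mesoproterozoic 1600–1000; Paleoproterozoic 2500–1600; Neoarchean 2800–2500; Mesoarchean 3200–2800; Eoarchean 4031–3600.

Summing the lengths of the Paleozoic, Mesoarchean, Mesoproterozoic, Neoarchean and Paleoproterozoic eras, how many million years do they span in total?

2486.898 million years

Each duration: Paleozoic = 286.898; Mesoarchean = 400; Mesoproterozoic = 600; Neoarchean = 300; Paleoproterozoic = 900.
Sum: 286.898 + 400 + 600 + 300 + 900 = 2486.898 Myr.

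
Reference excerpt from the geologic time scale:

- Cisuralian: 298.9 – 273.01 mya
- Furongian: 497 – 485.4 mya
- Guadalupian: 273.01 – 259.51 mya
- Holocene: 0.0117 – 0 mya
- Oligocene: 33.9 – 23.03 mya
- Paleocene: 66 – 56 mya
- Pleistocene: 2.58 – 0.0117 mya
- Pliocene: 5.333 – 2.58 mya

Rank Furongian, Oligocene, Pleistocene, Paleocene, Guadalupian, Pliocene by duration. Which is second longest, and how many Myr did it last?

Furongian, 11.6 million years

Start − end for each: Furongian 497 − 485.4 = 11.6; Oligocene 33.9 − 23.03 = 10.87; Pleistocene 2.58 − 0.0117 = 2.5683; Paleocene 66 − 56 = 10; Guadalupian 273.01 − 259.51 = 13.5; Pliocene 5.333 − 2.58 = 2.753.
Ranking these from longest: Guadalupian > Furongian > Oligocene > Paleocene > Pliocene > Pleistocene.
Position 2 in that ranking is Furongian, which lasted 11.6 Myr.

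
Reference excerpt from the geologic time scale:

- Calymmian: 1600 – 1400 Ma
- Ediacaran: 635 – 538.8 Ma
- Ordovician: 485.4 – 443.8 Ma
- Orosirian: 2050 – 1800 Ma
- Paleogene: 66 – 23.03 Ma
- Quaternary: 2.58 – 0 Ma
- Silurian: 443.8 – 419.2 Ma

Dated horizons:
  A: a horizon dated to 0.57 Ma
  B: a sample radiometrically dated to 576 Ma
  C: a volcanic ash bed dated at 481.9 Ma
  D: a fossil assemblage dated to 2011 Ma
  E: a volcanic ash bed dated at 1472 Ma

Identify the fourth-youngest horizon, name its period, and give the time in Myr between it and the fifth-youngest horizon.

Sorted youngest-first by Ma: A (0.57), C (481.9), B (576), E (1472), D (2011).
The fourth youngest is E at 1472 Ma, which lies in 1600–1400 Ma: the Calymmian.
The fifth youngest is D at 2011 Ma; separation = |1472 − 2011| = 539 Myr.

E, in the Calymmian; 539 million years to D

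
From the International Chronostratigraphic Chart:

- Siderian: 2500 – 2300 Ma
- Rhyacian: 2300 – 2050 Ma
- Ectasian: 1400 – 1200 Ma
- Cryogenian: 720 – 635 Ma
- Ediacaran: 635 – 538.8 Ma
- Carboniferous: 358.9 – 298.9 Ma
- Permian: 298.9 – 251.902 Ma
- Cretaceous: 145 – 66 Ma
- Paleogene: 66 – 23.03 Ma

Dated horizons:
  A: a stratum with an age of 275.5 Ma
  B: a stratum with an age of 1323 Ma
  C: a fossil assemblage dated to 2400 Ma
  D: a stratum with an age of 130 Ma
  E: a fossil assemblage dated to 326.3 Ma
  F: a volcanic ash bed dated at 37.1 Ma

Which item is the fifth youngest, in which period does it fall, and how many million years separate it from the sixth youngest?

Smaller Ma means younger, so youngest first: F 37.1 < D 130 < A 275.5 < E 326.3 < B 1323 < C 2400.
Counting 5 along gives B (1323 Ma); the excerpt puts that inside the Ectasian, 1400–1200 Ma.
Next in line is C (2400 Ma), and 2400 − 1323 = 1077 Myr.

B, in the Ectasian; 1077 million years to C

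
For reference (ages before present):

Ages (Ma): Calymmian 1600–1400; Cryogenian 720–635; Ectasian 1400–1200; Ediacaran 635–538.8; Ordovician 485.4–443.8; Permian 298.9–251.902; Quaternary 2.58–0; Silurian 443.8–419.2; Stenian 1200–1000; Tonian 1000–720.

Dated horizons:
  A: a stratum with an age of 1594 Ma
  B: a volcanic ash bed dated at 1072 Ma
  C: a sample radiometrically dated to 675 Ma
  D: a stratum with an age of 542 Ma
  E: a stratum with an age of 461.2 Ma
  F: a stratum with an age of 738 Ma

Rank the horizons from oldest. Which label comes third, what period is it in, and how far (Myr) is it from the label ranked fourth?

Sorted oldest-first by Ma: A (1594), B (1072), F (738), C (675), D (542), E (461.2).
The third oldest is F at 738 Ma, which lies in 1000–720 Ma: the Tonian.
The fourth oldest is C at 675 Ma; separation = |738 − 675| = 63 Myr.

F, in the Tonian; 63 million years to C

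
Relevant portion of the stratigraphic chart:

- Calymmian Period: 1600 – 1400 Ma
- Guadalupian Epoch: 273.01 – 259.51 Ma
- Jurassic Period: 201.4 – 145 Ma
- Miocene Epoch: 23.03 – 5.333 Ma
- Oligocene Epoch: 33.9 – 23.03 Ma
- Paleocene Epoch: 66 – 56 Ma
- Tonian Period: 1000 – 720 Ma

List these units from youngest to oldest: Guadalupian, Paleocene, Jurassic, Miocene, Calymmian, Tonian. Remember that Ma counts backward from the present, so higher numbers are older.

Miocene, Paleocene, Jurassic, Guadalupian, Tonian, Calymmian

Sorting by start age (ascending Ma, since larger Ma = older): Miocene began 23.03, Paleocene began 66, Jurassic began 201.4, Guadalupian began 273.01, Tonian began 1000, Calymmian began 1600.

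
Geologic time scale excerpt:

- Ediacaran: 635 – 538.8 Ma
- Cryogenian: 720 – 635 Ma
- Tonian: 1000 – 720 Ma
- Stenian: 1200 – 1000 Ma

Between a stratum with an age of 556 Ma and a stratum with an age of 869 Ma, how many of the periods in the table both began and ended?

The older date is 869 Ma and the younger is 556 Ma.
Periods with start < 869 and end > 556 Ma: Cryogenian (720–635).
That is 1 complete period.

1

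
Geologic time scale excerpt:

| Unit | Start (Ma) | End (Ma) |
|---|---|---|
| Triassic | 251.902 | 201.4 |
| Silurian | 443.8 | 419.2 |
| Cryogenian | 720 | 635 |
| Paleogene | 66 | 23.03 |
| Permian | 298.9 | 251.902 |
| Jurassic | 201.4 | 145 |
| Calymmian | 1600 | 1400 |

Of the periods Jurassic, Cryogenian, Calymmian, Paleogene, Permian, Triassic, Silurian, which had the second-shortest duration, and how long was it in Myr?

Paleogene, 42.97 million years

Durations: Jurassic 56.4; Cryogenian 85; Calymmian 200; Paleogene 42.97; Permian 46.998; Triassic 50.502; Silurian 24.6 Myr.
Sorted shortest-first: Silurian (24.6), Paleogene (42.97), Permian (46.998), Triassic (50.502), Jurassic (56.4), Cryogenian (85), Calymmian (200).
The second shortest is Paleogene at 42.97 Myr.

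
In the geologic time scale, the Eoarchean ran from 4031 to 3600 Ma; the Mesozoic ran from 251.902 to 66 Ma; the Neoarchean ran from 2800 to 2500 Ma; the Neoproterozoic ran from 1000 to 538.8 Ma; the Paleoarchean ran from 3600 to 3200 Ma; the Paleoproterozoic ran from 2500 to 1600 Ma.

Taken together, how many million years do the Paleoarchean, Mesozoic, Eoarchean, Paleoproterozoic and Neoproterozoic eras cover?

Duration is start − end for each: (3600 − 3200) + (251.902 − 66) + (4031 − 3600) + (2500 − 1600) + (1000 − 538.8).
That is 400 + 185.902 + 431 + 900 + 461.2, which totals 2378.102 million years.

2378.102 million years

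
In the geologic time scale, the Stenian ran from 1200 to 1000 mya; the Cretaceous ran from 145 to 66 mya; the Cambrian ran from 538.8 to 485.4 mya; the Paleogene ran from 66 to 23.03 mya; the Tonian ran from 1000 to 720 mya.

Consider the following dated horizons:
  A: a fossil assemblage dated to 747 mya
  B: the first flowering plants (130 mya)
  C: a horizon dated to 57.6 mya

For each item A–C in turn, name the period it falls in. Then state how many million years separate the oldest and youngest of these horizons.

Match each age against the start–end ranges in the excerpt: A = 747 Ma → Tonian (1000–720); B = 130 Ma → Cretaceous (145–66); C = 57.6 Ma → Paleogene (66–23.03).
The largest age is 747 Ma and the smallest is 57.6 Ma; their difference is 689.4 Myr.

A — Tonian; B — Cretaceous; C — Paleogene; span 689.4 million years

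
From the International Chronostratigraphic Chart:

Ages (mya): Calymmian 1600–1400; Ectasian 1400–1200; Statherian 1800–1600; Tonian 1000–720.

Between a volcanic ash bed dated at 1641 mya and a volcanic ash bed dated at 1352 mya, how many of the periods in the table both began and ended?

1

The older date is 1641 Ma and the younger is 1352 Ma.
Periods with start < 1641 and end > 1352 Ma: Calymmian (1600–1400).
That is 1 complete period.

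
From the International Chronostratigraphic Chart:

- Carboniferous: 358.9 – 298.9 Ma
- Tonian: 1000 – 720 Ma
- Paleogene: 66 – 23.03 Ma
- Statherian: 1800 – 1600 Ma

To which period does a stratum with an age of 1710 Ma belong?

1710 Ma lies between 1800 and 1600 Ma, so it falls in the Statherian.

Statherian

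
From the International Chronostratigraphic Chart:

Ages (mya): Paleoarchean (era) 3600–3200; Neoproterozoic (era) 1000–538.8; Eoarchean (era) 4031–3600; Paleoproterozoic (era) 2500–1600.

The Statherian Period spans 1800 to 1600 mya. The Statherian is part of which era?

The Statherian (1800–1600 Ma) lies entirely within 2500–1600 Ma, the Paleoproterozoic Era.

Paleoproterozoic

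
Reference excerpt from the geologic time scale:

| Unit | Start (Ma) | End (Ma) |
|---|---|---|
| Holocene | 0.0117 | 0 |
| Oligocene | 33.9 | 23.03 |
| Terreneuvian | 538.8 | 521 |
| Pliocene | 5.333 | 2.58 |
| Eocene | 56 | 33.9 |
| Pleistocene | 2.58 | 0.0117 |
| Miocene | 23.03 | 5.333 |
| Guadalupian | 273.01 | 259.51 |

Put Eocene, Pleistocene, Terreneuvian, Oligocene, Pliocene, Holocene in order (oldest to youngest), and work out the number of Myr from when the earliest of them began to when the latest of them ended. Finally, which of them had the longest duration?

Start ages (Ma): Terreneuvian 538.8, Eocene 56, Oligocene 33.9, Pliocene 5.333, Pleistocene 2.58, Holocene 0.0117.
Ordered oldest to youngest: Terreneuvian, Eocene, Oligocene, Pliocene, Pleistocene, Holocene.
Span = 538.8 − 0 = 538.8 Myr.
Durations: Holocene 0.0117, Pliocene 2.753, Pleistocene 2.5683, Terreneuvian 17.8, Oligocene 10.87, Eocene 22.1 → longest is Eocene (22.1 Myr).

Terreneuvian, Eocene, Oligocene, Pliocene, Pleistocene, Holocene; total span 538.8 Myr; longest is Eocene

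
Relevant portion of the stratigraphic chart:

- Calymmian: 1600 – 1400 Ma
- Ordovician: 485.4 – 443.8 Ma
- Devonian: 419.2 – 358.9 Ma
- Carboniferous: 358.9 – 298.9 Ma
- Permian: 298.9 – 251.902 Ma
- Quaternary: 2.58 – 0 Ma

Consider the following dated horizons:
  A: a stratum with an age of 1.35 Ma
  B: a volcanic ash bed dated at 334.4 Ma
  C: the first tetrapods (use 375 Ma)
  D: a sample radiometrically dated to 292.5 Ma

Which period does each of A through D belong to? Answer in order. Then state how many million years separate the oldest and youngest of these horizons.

A — Quaternary; B — Carboniferous; C — Devonian; D — Permian; span 373.65 million years

A: 1.35 Ma lies in 2.58–0 Ma, so Quaternary.
B: 334.4 Ma lies in 358.9–298.9 Ma, so Carboniferous.
C: 375 Ma lies in 419.2–358.9 Ma, so Devonian.
D: 292.5 Ma lies in 298.9–251.902 Ma, so Permian.
Oldest = 375 Ma, youngest = 1.35 Ma → span 373.65 Myr.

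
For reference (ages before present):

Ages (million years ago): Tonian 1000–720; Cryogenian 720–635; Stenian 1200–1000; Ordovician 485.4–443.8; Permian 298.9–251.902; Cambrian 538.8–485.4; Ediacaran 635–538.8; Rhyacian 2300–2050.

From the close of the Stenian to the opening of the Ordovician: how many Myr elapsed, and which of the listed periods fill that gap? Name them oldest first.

514.6 million years; Tonian, Cryogenian, Ediacaran, Cambrian

The Stenian closes at 1000 Ma and the Ordovician opens at 485.4 Ma, so the interval is 1000 − 485.4 = 514.6 Myr.
A period fits inside if it starts at or after 1000 Ma and ends at or before 485.4 Ma; oldest first that gives Tonian, Cryogenian, Ediacaran, Cambrian.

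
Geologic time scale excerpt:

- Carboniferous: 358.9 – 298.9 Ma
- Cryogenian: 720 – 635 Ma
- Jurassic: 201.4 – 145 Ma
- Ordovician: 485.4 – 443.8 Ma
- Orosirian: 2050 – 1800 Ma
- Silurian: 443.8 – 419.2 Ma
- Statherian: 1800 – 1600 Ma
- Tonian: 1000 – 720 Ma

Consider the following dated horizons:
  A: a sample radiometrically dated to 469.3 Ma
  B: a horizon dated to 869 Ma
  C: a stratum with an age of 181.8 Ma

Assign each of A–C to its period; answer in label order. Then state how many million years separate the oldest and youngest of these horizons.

A: 469.3 Ma lies in 485.4–443.8 Ma, so Ordovician.
B: 869 Ma lies in 1000–720 Ma, so Tonian.
C: 181.8 Ma lies in 201.4–145 Ma, so Jurassic.
Oldest = 869 Ma, youngest = 181.8 Ma → span 687.2 Myr.

A — Ordovician; B — Tonian; C — Jurassic; span 687.2 million years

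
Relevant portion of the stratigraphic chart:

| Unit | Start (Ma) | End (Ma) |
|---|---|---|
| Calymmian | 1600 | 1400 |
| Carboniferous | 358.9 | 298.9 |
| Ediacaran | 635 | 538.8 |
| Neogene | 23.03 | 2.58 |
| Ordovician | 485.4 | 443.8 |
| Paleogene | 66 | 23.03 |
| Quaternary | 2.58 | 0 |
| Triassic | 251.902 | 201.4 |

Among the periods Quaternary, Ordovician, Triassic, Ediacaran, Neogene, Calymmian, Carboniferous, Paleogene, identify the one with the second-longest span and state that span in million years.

Durations: Quaternary 2.58; Ordovician 41.6; Triassic 50.502; Ediacaran 96.2; Neogene 20.45; Calymmian 200; Carboniferous 60; Paleogene 42.97 Myr.
Sorted longest-first: Calymmian (200), Ediacaran (96.2), Carboniferous (60), Triassic (50.502), Paleogene (42.97), Ordovician (41.6), Neogene (20.45), Quaternary (2.58).
The second longest is Ediacaran at 96.2 Myr.

Ediacaran, 96.2 million years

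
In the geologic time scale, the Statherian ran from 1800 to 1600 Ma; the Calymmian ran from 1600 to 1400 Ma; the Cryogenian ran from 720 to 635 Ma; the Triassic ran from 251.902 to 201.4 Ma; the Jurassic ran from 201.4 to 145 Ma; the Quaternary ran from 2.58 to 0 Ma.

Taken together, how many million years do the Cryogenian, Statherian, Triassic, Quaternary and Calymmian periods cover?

Each duration: Cryogenian = 85; Statherian = 200; Triassic = 50.502; Quaternary = 2.58; Calymmian = 200.
Sum: 85 + 200 + 50.502 + 2.58 + 200 = 538.082 Myr.

538.082 million years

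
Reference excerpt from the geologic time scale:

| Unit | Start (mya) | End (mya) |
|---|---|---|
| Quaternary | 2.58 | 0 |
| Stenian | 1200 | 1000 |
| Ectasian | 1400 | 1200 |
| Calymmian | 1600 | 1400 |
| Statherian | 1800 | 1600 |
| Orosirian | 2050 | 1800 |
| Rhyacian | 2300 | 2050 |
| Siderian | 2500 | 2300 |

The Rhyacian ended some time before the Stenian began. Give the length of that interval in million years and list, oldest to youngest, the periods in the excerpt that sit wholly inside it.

850 million years; Orosirian, Statherian, Calymmian, Ectasian

End of Rhyacian = 2050 Ma; start of Stenian = 1200 Ma.
Gap = 2050 − 1200 = 850 Myr.
Periods wholly inside 2050–1200 Ma: Orosirian (2050–1800), Statherian (1800–1600), Calymmian (1600–1400), Ectasian (1400–1200).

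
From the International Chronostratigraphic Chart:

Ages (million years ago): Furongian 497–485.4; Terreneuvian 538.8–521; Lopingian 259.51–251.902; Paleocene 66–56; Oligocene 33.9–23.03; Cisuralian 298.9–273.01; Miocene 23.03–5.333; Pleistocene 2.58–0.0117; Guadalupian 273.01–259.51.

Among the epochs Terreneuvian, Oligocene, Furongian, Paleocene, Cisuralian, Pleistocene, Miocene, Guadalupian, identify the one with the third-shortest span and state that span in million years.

Start − end for each: Terreneuvian 538.8 − 521 = 17.8; Oligocene 33.9 − 23.03 = 10.87; Furongian 497 − 485.4 = 11.6; Paleocene 66 − 56 = 10; Cisuralian 298.9 − 273.01 = 25.89; Pleistocene 2.58 − 0.0117 = 2.5683; Miocene 23.03 − 5.333 = 17.697; Guadalupian 273.01 − 259.51 = 13.5.
Ranking these from shortest: Pleistocene < Paleocene < Oligocene < Furongian < Guadalupian < Miocene < Terreneuvian < Cisuralian.
Position 3 in that ranking is Oligocene, which lasted 10.87 Myr.

Oligocene, 10.87 million years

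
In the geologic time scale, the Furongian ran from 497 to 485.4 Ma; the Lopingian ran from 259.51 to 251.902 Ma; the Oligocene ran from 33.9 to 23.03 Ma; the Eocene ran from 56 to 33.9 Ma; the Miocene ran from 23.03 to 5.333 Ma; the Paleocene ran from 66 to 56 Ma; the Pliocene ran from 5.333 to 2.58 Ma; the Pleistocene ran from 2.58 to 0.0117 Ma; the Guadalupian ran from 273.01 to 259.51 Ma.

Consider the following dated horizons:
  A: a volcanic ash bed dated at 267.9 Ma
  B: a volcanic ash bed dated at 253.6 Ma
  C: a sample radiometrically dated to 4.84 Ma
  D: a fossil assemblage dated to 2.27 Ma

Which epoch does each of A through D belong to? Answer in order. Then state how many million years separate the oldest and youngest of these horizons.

Match each age against the start–end ranges in the excerpt: A = 267.9 Ma → Guadalupian (273.01–259.51); B = 253.6 Ma → Lopingian (259.51–251.902); C = 4.84 Ma → Pliocene (5.333–2.58); D = 2.27 Ma → Pleistocene (2.58–0.0117).
The largest age is 267.9 Ma and the smallest is 2.27 Ma; their difference is 265.63 Myr.

A — Guadalupian; B — Lopingian; C — Pliocene; D — Pleistocene; span 265.63 million years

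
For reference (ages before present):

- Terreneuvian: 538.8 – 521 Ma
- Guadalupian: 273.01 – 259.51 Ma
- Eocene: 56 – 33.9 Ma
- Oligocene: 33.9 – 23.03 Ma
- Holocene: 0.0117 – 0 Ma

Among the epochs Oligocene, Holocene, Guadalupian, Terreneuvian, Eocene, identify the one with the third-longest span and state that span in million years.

Guadalupian, 13.5 million years

Durations: Oligocene 10.87; Holocene 0.0117; Guadalupian 13.5; Terreneuvian 17.8; Eocene 22.1 Myr.
Sorted longest-first: Eocene (22.1), Terreneuvian (17.8), Guadalupian (13.5), Oligocene (10.87), Holocene (0.0117).
The third longest is Guadalupian at 13.5 Myr.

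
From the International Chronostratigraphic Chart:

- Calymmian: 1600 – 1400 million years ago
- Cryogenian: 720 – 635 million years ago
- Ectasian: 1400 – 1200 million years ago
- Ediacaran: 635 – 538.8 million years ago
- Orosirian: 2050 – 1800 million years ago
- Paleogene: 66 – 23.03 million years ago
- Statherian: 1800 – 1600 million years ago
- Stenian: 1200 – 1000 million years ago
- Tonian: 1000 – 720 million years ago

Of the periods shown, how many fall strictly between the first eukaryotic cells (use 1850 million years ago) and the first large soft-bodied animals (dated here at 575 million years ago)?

6

1850 Ma sits inside the Orosirian (2050–1800) and 575 Ma inside the Ediacaran (635–538.8); neither of those is wholly between the two dates.
The listed periods lying completely between them are Statherian, Calymmian, Ectasian, Stenian, Tonian, Cryogenian — 6 in all.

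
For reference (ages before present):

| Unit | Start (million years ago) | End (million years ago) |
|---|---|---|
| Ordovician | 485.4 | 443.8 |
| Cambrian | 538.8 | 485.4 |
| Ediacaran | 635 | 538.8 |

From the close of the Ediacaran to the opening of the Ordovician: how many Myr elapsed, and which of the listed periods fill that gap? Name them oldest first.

53.4 million years; Cambrian

End of Ediacaran = 538.8 Ma; start of Ordovician = 485.4 Ma.
Gap = 538.8 − 485.4 = 53.4 Myr.
Periods wholly inside 538.8–485.4 Ma: Cambrian (538.8–485.4).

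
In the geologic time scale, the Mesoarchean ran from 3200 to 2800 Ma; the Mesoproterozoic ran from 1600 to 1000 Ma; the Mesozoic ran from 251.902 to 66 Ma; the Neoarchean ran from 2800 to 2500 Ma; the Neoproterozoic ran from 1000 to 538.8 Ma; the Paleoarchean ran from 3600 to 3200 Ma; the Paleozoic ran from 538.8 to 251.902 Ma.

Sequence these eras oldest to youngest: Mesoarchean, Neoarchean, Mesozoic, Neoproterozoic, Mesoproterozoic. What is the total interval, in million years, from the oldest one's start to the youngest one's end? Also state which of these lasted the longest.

From the excerpt: Mesoarchean 3200–2800; Neoarchean 2800–2500; Mesozoic 251.902–66; Neoproterozoic 1000–538.8; Mesoproterozoic 1600–1000 (Ma).
Larger Ma is earlier, so the oldest is Mesoarchean and the youngest is Mesozoic; oldest to youngest: Mesoarchean, Neoarchean, Mesoproterozoic, Neoproterozoic, Mesozoic.
Oldest start 3200 minus youngest end 66 gives 3134 Myr overall.
Individual lengths (start − end): Neoproterozoic 461.2; Mesoarchean 400; Neoarchean 300; Mesoproterozoic 600; Mesozoic 185.902. The largest is Mesoproterozoic at 600 Myr.

Mesoarchean, Neoarchean, Mesoproterozoic, Neoproterozoic, Mesozoic; total span 3134 Myr; longest is Mesoproterozoic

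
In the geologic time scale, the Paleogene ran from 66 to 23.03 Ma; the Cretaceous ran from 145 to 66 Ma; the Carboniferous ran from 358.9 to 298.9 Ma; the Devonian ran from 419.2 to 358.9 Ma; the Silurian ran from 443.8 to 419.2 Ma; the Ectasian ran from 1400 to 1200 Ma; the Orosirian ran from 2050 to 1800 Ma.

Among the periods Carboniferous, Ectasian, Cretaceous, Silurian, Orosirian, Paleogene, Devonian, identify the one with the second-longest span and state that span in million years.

Start − end for each: Carboniferous 358.9 − 298.9 = 60; Ectasian 1400 − 1200 = 200; Cretaceous 145 − 66 = 79; Silurian 443.8 − 419.2 = 24.6; Orosirian 2050 − 1800 = 250; Paleogene 66 − 23.03 = 42.97; Devonian 419.2 − 358.9 = 60.3.
Ranking these from longest: Orosirian > Ectasian > Cretaceous > Devonian > Carboniferous > Paleogene > Silurian.
Position 2 in that ranking is Ectasian, which lasted 200 Myr.

Ectasian, 200 million years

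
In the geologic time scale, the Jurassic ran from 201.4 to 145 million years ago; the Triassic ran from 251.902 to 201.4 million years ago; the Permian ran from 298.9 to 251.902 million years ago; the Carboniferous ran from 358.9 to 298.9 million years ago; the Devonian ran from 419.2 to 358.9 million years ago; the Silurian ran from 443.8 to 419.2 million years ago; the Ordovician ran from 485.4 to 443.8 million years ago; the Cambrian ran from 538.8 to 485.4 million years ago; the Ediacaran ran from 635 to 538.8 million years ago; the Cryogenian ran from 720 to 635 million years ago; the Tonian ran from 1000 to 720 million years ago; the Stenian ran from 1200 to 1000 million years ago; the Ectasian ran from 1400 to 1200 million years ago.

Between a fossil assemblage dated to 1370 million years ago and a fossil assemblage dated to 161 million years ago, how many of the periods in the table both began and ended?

The older date is 1370 Ma and the younger is 161 Ma.
Periods with start < 1370 and end > 161 Ma: Stenian (1200–1000), Tonian (1000–720), Cryogenian (720–635), Ediacaran (635–538.8), Cambrian (538.8–485.4), Ordovician (485.4–443.8), Silurian (443.8–419.2), Devonian (419.2–358.9), Carboniferous (358.9–298.9), Permian (298.9–251.902), Triassic (251.902–201.4).
That is 11 complete periods.

11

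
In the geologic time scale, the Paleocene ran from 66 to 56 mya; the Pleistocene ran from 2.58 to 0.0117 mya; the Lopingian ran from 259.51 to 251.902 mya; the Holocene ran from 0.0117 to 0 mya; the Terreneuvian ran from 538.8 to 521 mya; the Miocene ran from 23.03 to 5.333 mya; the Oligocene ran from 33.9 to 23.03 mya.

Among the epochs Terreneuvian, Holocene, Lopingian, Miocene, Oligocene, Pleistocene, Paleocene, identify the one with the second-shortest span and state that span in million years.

Durations: Terreneuvian 17.8; Holocene 0.0117; Lopingian 7.608; Miocene 17.697; Oligocene 10.87; Pleistocene 2.5683; Paleocene 10 Myr.
Sorted shortest-first: Holocene (0.0117), Pleistocene (2.5683), Lopingian (7.608), Paleocene (10), Oligocene (10.87), Miocene (17.697), Terreneuvian (17.8).
The second shortest is Pleistocene at 2.5683 Myr.

Pleistocene, 2.5683 million years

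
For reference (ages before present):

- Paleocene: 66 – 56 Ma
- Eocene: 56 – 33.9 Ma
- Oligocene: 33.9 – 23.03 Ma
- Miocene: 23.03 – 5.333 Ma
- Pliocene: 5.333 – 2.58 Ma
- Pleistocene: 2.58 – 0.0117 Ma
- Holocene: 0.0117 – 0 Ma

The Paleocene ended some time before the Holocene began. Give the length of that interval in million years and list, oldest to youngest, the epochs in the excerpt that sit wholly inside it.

End of Paleocene = 56 Ma; start of Holocene = 0.0117 Ma.
Gap = 56 − 0.0117 = 55.9883 Myr.
Epochs wholly inside 56–0.0117 Ma: Eocene (56–33.9), Oligocene (33.9–23.03), Miocene (23.03–5.333), Pliocene (5.333–2.58), Pleistocene (2.58–0.0117).

55.9883 million years; Eocene, Oligocene, Miocene, Pliocene, Pleistocene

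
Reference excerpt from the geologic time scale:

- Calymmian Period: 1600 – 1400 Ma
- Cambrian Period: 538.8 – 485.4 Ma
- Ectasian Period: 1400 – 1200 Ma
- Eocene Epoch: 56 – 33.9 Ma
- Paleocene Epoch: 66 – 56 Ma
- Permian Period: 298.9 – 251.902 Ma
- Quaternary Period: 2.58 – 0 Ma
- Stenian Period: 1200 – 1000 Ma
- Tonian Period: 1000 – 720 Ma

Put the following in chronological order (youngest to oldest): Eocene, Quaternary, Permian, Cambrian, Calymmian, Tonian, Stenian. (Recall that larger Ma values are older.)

Read off each span (Ma): Eocene 56–33.9; Quaternary 2.58–0; Permian 298.9–251.902; Cambrian 538.8–485.4; Calymmian 1600–1400; Tonian 1000–720; Stenian 1200–1000.
Larger Ma is older, so oldest→youngest is Calymmian, Stenian, Tonian, Cambrian, Permian, Eocene, Quaternary; reverse it for youngest→oldest.

Quaternary, then Eocene, then Permian, then Cambrian, then Tonian, then Stenian, then Calymmian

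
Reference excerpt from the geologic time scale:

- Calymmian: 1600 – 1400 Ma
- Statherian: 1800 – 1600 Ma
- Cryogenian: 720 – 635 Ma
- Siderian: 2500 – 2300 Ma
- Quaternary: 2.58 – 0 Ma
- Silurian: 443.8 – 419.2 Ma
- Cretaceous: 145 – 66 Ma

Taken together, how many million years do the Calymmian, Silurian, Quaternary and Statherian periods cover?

Each duration: Calymmian = 200; Silurian = 24.6; Quaternary = 2.58; Statherian = 200.
Sum: 200 + 24.6 + 2.58 + 200 = 427.18 Myr.

427.18 million years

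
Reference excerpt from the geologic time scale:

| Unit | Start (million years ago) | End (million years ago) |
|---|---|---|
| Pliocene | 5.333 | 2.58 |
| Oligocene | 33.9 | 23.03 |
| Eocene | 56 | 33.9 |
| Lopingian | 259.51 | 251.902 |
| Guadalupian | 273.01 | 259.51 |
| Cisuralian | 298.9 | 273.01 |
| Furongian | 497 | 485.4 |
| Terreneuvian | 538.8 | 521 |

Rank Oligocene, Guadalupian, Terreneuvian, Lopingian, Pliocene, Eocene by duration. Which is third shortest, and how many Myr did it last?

Oligocene, 10.87 million years

Durations: Oligocene 10.87; Guadalupian 13.5; Terreneuvian 17.8; Lopingian 7.608; Pliocene 2.753; Eocene 22.1 Myr.
Sorted shortest-first: Pliocene (2.753), Lopingian (7.608), Oligocene (10.87), Guadalupian (13.5), Terreneuvian (17.8), Eocene (22.1).
The third shortest is Oligocene at 10.87 Myr.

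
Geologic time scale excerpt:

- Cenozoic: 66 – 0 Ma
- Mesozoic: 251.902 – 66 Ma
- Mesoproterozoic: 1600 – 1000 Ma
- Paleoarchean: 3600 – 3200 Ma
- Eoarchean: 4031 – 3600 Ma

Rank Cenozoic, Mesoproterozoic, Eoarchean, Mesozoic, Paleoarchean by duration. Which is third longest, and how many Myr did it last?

Paleoarchean, 400 million years

Durations: Cenozoic 66; Mesoproterozoic 600; Eoarchean 431; Mesozoic 185.902; Paleoarchean 400 Myr.
Sorted longest-first: Mesoproterozoic (600), Eoarchean (431), Paleoarchean (400), Mesozoic (185.902), Cenozoic (66).
The third longest is Paleoarchean at 400 Myr.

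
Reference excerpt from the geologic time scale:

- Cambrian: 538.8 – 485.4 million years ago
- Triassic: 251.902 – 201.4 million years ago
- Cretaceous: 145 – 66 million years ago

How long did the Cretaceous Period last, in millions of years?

145 − 66 = 79 million years.

79 million years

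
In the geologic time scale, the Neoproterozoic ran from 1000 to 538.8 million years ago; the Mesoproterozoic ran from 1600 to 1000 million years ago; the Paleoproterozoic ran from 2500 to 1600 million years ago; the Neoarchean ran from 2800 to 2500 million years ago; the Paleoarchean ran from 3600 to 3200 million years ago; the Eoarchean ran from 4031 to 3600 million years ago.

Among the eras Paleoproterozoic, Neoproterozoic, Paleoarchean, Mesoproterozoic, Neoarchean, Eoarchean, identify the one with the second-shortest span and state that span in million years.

Paleoarchean, 400 million years

Start − end for each: Paleoproterozoic 2500 − 1600 = 900; Neoproterozoic 1000 − 538.8 = 461.2; Paleoarchean 3600 − 3200 = 400; Mesoproterozoic 1600 − 1000 = 600; Neoarchean 2800 − 2500 = 300; Eoarchean 4031 − 3600 = 431.
Ranking these from shortest: Neoarchean < Paleoarchean < Eoarchean < Neoproterozoic < Mesoproterozoic < Paleoproterozoic.
Position 2 in that ranking is Paleoarchean, which lasted 400 Myr.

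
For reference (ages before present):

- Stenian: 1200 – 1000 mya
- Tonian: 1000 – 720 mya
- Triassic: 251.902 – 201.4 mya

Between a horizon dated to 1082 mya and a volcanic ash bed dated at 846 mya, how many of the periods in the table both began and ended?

0

Checking each listed span, none has both start < 1082 Ma and end > 846 Ma — every period straddles one of the two dates or lies outside them — so the count is 0.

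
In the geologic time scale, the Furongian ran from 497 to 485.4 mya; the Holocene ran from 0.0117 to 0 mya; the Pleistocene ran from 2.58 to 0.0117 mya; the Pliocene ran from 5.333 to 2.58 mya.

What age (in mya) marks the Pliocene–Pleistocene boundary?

The Pliocene ends and the Pleistocene begins at 2.58 mya.

2.58 mya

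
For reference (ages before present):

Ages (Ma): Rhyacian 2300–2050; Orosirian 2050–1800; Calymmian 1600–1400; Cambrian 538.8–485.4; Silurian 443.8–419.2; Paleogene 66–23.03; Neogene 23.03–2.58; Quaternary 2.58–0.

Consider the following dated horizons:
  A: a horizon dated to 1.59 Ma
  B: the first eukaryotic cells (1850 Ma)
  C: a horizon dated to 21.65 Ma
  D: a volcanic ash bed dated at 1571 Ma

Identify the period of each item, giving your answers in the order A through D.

A — Quaternary; B — Orosirian; C — Neogene; D — Calymmian

Match each age against the start–end ranges in the excerpt: A = 1.59 Ma → Quaternary (2.58–0); B = 1850 Ma → Orosirian (2050–1800); C = 21.65 Ma → Neogene (23.03–2.58); D = 1571 Ma → Calymmian (1600–1400).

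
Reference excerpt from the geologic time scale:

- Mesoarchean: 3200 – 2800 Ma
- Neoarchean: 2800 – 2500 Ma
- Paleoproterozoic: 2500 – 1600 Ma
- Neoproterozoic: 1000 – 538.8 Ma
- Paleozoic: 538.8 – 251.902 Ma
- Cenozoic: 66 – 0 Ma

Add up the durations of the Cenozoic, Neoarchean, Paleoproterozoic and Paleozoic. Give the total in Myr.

1552.898 million years

Duration is start − end for each: (66 − 0) + (2800 − 2500) + (2500 − 1600) + (538.8 − 251.902).
That is 66 + 300 + 900 + 286.898, which totals 1552.898 million years.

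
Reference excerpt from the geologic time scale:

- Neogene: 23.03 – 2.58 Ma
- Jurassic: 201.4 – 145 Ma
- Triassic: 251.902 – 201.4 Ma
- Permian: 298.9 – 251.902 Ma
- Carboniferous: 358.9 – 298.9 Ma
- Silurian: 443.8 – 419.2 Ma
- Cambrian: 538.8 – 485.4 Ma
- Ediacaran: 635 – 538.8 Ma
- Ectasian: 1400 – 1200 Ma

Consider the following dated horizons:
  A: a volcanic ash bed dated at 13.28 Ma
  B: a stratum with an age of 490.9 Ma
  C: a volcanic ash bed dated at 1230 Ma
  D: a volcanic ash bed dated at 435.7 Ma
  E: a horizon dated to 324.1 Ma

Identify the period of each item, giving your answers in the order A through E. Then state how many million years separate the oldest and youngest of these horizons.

A: 13.28 Ma lies in 23.03–2.58 Ma, so Neogene.
B: 490.9 Ma lies in 538.8–485.4 Ma, so Cambrian.
C: 1230 Ma lies in 1400–1200 Ma, so Ectasian.
D: 435.7 Ma lies in 443.8–419.2 Ma, so Silurian.
E: 324.1 Ma lies in 358.9–298.9 Ma, so Carboniferous.
Oldest = 1230 Ma, youngest = 13.28 Ma → span 1216.72 Myr.

A — Neogene; B — Cambrian; C — Ectasian; D — Silurian; E — Carboniferous; span 1216.72 million years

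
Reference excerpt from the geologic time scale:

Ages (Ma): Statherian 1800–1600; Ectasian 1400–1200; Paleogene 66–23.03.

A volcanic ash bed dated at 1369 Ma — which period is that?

1369 Ma lies between 1400 and 1200 Ma, so it falls in the Ectasian.

Ectasian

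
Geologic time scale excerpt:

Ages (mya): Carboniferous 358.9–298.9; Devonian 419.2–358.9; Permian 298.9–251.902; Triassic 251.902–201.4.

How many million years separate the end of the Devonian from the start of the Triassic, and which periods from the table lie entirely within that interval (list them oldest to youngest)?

106.998 million years; Carboniferous, Permian

End of Devonian = 358.9 Ma; start of Triassic = 251.902 Ma.
Gap = 358.9 − 251.902 = 106.998 Myr.
Periods wholly inside 358.9–251.902 Ma: Carboniferous (358.9–298.9), Permian (298.9–251.902).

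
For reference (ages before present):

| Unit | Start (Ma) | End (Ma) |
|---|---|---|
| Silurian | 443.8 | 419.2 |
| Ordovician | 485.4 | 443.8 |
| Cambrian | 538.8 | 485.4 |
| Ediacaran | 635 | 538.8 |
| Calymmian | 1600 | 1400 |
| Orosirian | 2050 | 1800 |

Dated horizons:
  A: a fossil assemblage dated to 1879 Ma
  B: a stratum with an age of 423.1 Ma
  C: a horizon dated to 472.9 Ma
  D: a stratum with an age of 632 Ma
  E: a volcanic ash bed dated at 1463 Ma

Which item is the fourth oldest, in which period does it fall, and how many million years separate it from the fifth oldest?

C, in the Ordovician; 49.8 million years to B

Larger Ma means older, so oldest first: A 1879 > E 1463 > D 632 > C 472.9 > B 423.1.
Counting 4 along gives C (472.9 Ma); the excerpt puts that inside the Ordovician, 485.4–443.8 Ma.
Next in line is B (423.1 Ma), and 472.9 − 423.1 = 49.8 Myr.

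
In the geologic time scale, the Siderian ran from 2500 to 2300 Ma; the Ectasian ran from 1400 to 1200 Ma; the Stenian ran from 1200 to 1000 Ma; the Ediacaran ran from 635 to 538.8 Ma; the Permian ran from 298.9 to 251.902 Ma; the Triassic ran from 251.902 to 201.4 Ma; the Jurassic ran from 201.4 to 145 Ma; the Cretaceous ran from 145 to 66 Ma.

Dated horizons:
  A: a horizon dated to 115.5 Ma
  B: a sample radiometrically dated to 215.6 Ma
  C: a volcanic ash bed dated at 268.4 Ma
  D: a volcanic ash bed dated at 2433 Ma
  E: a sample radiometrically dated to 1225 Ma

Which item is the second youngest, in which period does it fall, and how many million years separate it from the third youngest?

B, in the Triassic; 52.8 million years to C

Sorted youngest-first by Ma: A (115.5), B (215.6), C (268.4), E (1225), D (2433).
The second youngest is B at 215.6 Ma, which lies in 251.902–201.4 Ma: the Triassic.
The third youngest is C at 268.4 Ma; separation = |215.6 − 268.4| = 52.8 Myr.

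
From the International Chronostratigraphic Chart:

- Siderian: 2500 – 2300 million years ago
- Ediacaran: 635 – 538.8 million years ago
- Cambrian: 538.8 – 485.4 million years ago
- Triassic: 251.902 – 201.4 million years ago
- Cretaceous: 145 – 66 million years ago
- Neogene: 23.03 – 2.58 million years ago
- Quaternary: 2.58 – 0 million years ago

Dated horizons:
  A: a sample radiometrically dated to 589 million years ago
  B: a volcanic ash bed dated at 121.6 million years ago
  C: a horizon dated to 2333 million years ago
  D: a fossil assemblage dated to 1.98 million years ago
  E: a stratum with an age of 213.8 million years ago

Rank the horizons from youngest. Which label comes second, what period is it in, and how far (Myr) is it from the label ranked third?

Sorted youngest-first by Ma: D (1.98), B (121.6), E (213.8), A (589), C (2333).
The second youngest is B at 121.6 Ma, which lies in 145–66 Ma: the Cretaceous.
The third youngest is E at 213.8 Ma; separation = |121.6 − 213.8| = 92.2 Myr.

B, in the Cretaceous; 92.2 million years to E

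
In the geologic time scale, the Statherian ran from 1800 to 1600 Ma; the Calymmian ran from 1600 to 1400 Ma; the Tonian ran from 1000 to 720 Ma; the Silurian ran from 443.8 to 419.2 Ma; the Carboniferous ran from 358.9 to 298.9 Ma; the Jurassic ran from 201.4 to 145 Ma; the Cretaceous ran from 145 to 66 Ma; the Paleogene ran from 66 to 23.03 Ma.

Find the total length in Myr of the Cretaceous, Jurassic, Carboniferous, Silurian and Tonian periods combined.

500 million years

Each duration: Cretaceous = 79; Jurassic = 56.4; Carboniferous = 60; Silurian = 24.6; Tonian = 280.
Sum: 79 + 56.4 + 60 + 24.6 + 280 = 500 Myr.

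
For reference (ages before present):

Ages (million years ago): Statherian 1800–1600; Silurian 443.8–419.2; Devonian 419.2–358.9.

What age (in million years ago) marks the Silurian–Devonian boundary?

419.2 million years ago

The Silurian ends and the Devonian begins at 419.2 million years ago.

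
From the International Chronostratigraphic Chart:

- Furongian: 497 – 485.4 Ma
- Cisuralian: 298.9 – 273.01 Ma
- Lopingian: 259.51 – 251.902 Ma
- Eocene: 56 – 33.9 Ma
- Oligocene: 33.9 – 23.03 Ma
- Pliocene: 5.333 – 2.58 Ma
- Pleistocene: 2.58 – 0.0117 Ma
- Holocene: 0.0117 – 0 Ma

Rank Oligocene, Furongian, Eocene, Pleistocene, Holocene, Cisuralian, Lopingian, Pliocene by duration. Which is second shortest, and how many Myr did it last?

Pleistocene, 2.5683 million years

Durations: Oligocene 10.87; Furongian 11.6; Eocene 22.1; Pleistocene 2.5683; Holocene 0.0117; Cisuralian 25.89; Lopingian 7.608; Pliocene 2.753 Myr.
Sorted shortest-first: Holocene (0.0117), Pleistocene (2.5683), Pliocene (2.753), Lopingian (7.608), Oligocene (10.87), Furongian (11.6), Eocene (22.1), Cisuralian (25.89).
The second shortest is Pleistocene at 2.5683 Myr.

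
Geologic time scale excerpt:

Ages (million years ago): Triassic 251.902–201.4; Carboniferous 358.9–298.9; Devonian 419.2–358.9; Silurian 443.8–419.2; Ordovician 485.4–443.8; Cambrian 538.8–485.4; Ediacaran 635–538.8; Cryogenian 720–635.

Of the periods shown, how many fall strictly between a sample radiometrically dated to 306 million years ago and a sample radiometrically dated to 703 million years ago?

The older date is 703 Ma and the younger is 306 Ma.
Periods with start < 703 and end > 306 Ma: Ediacaran (635–538.8), Cambrian (538.8–485.4), Ordovician (485.4–443.8), Silurian (443.8–419.2), Devonian (419.2–358.9).
That is 5 complete periods.

5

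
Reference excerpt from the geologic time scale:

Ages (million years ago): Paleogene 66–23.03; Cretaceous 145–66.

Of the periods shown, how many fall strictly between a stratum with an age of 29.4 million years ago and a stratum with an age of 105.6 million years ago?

Checking each listed span, none has both start < 105.6 Ma and end > 29.4 Ma — every period straddles one of the two dates or lies outside them — so the count is 0.

0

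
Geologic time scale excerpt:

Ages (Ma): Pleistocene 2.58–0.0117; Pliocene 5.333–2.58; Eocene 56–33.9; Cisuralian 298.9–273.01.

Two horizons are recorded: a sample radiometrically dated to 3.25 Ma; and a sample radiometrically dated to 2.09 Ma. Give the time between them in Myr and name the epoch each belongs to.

Elapsed time: 3.25 − 2.09 = 1.16 Myr.
3.25 Ma lies within 5.333–2.58 Ma: Pliocene.
2.09 Ma lies within 2.58–0.0117 Ma: Pleistocene.

1.16 million years apart; the first in the Pliocene, the second in the Pleistocene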